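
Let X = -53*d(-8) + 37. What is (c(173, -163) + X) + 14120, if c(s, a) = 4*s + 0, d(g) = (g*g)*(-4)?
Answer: 28417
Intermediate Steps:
d(g) = -4*g**2 (d(g) = g**2*(-4) = -4*g**2)
c(s, a) = 4*s
X = 13605 (X = -(-212)*(-8)**2 + 37 = -(-212)*64 + 37 = -53*(-256) + 37 = 13568 + 37 = 13605)
(c(173, -163) + X) + 14120 = (4*173 + 13605) + 14120 = (692 + 13605) + 14120 = 14297 + 14120 = 28417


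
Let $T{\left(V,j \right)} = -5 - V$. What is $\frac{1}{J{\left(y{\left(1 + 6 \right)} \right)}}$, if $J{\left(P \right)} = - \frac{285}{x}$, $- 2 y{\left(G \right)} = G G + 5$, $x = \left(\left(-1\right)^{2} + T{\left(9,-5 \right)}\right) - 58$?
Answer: $\frac{71}{285} \approx 0.24912$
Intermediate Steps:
$x = -71$ ($x = \left(\left(-1\right)^{2} - 14\right) - 58 = \left(1 - 14\right) - 58 = -13 - 58 = -71$)
$y{\left(G \right)} = - \frac{5}{2} - \frac{G^{2}}{2}$ ($y{\left(G \right)} = - \frac{G G + 5}{2} = - \frac{G^{2} + 5}{2} = - \frac{5 + G^{2}}{2} = - \frac{5}{2} - \frac{G^{2}}{2}$)
$J{\left(P \right)} = \frac{285}{71}$ ($J{\left(P \right)} = - \frac{285}{-71} = \left(-285\right) \left(- \frac{1}{71}\right) = \frac{285}{71}$)
$\frac{1}{J{\left(y{\left(1 + 6 \right)} \right)}} = \frac{1}{\frac{285}{71}} = \frac{71}{285}$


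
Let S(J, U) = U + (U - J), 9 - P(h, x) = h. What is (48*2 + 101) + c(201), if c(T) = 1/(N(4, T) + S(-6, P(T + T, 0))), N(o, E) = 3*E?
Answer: 34868/177 ≈ 196.99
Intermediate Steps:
P(h, x) = 9 - h
S(J, U) = -J + 2*U
c(T) = 1/(24 - T) (c(T) = 1/(3*T + (-1*(-6) + 2*(9 - (T + T)))) = 1/(3*T + (6 + 2*(9 - 2*T))) = 1/(3*T + (6 + (18 - 4*T))) = 1/(3*T + (24 - 4*T)) = 1/(24 - T))
(48*2 + 101) + c(201) = (48*2 + 101) - 1/(-24 + 201) = (96 + 101) - 1/177 = 197 - 1*1/177 = 197 - 1/177 = 34868/177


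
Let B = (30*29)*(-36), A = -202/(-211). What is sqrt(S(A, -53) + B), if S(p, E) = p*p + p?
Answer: I*sqrt(1394314294)/211 ≈ 176.97*I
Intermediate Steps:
A = 202/211 (A = -202*(-1/211) = 202/211 ≈ 0.95735)
B = -31320 (B = 870*(-36) = -31320)
S(p, E) = p + p**2 (S(p, E) = p**2 + p = p + p**2)
sqrt(S(A, -53) + B) = sqrt(202*(1 + 202/211)/211 - 31320) = sqrt((202/211)*(413/211) - 31320) = sqrt(83426/44521 - 31320) = sqrt(-1394314294/44521) = I*sqrt(1394314294)/211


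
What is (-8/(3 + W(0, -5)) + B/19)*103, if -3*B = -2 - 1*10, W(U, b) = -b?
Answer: -1545/19 ≈ -81.316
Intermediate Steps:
B = 4 (B = -(-2 - 1*10)/3 = -(-2 - 10)/3 = -1/3*(-12) = 4)
(-8/(3 + W(0, -5)) + B/19)*103 = (-8/(3 - 1*(-5)) + 4/19)*103 = (-8/(3 + 5) + 4*(1/19))*103 = (-8/(1*8) + 4/19)*103 = (-8/8 + 4/19)*103 = (-8*1/8 + 4/19)*103 = (-1 + 4/19)*103 = -15/19*103 = -1545/19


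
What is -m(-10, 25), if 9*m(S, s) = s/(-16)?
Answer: 25/144 ≈ 0.17361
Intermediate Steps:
m(S, s) = -s/144 (m(S, s) = (s/(-16))/9 = (s*(-1/16))/9 = (-s/16)/9 = -s/144)
-m(-10, 25) = -(-1)*25/144 = -1*(-25/144) = 25/144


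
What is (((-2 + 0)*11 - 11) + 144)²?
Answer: 12321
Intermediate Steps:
(((-2 + 0)*11 - 11) + 144)² = ((-2*11 - 11) + 144)² = ((-22 - 11) + 144)² = (-33 + 144)² = 111² = 12321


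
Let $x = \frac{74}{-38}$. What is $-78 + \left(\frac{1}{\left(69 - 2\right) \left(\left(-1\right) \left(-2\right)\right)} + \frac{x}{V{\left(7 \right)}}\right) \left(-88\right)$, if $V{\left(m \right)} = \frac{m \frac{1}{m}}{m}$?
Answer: $\frac{1426934}{1273} \approx 1120.9$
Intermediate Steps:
$V{\left(m \right)} = \frac{1}{m}$ ($V{\left(m \right)} = 1 \frac{1}{m} = \frac{1}{m}$)
$x = - \frac{37}{19}$ ($x = 74 \left(- \frac{1}{38}\right) = - \frac{37}{19} \approx -1.9474$)
$-78 + \left(\frac{1}{\left(69 - 2\right) \left(\left(-1\right) \left(-2\right)\right)} + \frac{x}{V{\left(7 \right)}}\right) \left(-88\right) = -78 + \left(\frac{1}{\left(69 - 2\right) \left(\left(-1\right) \left(-2\right)\right)} - \frac{37}{19 \cdot \frac{1}{7}}\right) \left(-88\right) = -78 + \left(\frac{1}{67 \cdot 2} - \frac{37 \frac{1}{\frac{1}{7}}}{19}\right) \left(-88\right) = -78 + \left(\frac{1}{67} \cdot \frac{1}{2} - \frac{259}{19}\right) \left(-88\right) = -78 + \left(\frac{1}{134} - \frac{259}{19}\right) \left(-88\right) = -78 - - \frac{1526228}{1273} = -78 + \frac{1526228}{1273} = \frac{1426934}{1273}$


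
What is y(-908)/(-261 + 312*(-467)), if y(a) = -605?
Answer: 121/29193 ≈ 0.0041448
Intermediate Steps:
y(-908)/(-261 + 312*(-467)) = -605/(-261 + 312*(-467)) = -605/(-261 - 145704) = -605/(-145965) = -605*(-1/145965) = 121/29193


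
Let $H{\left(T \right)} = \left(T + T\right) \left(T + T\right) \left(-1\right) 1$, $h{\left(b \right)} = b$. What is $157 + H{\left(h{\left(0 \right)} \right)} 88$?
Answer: $157$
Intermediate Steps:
$H{\left(T \right)} = - 4 T^{2}$ ($H{\left(T \right)} = 2 T 2 T \left(-1\right) 1 = 4 T^{2} \left(-1\right) 1 = - 4 T^{2} \cdot 1 = - 4 T^{2}$)
$157 + H{\left(h{\left(0 \right)} \right)} 88 = 157 + - 4 \cdot 0^{2} \cdot 88 = 157 + \left(-4\right) 0 \cdot 88 = 157 + 0 \cdot 88 = 157 + 0 = 157$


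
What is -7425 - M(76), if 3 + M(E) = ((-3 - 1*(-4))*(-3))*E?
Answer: -7194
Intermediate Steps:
M(E) = -3 - 3*E (M(E) = -3 + ((-3 - 1*(-4))*(-3))*E = -3 + ((-3 + 4)*(-3))*E = -3 + (1*(-3))*E = -3 - 3*E)
-7425 - M(76) = -7425 - (-3 - 3*76) = -7425 - (-3 - 228) = -7425 - 1*(-231) = -7425 + 231 = -7194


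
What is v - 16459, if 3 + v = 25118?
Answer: 8656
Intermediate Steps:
v = 25115 (v = -3 + 25118 = 25115)
v - 16459 = 25115 - 16459 = 8656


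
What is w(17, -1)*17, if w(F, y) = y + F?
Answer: 272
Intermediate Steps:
w(F, y) = F + y
w(17, -1)*17 = (17 - 1)*17 = 16*17 = 272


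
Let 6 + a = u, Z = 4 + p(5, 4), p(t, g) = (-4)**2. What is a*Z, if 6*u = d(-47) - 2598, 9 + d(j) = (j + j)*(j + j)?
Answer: 61930/3 ≈ 20643.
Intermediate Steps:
p(t, g) = 16
Z = 20 (Z = 4 + 16 = 20)
d(j) = -9 + 4*j**2 (d(j) = -9 + (j + j)*(j + j) = -9 + (2*j)*(2*j) = -9 + 4*j**2)
u = 6229/6 (u = ((-9 + 4*(-47)**2) - 2598)/6 = ((-9 + 4*2209) - 2598)/6 = ((-9 + 8836) - 2598)/6 = (8827 - 2598)/6 = (1/6)*6229 = 6229/6 ≈ 1038.2)
a = 6193/6 (a = -6 + 6229/6 = 6193/6 ≈ 1032.2)
a*Z = (6193/6)*20 = 61930/3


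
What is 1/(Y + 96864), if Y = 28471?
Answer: 1/125335 ≈ 7.9786e-6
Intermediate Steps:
1/(Y + 96864) = 1/(28471 + 96864) = 1/125335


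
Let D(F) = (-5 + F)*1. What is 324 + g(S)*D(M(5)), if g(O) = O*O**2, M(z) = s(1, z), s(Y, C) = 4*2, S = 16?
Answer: 12612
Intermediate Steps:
s(Y, C) = 8
M(z) = 8
g(O) = O**3
D(F) = -5 + F
324 + g(S)*D(M(5)) = 324 + 16**3*(-5 + 8) = 324 + 4096*3 = 324 + 12288 = 12612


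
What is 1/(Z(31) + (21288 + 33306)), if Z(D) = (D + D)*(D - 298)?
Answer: 1/38040 ≈ 2.6288e-5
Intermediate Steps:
Z(D) = 2*D*(-298 + D) (Z(D) = (2*D)*(-298 + D) = 2*D*(-298 + D))
1/(Z(31) + (21288 + 33306)) = 1/(2*31*(-298 + 31) + (21288 + 33306)) = 1/(2*31*(-267) + 54594) = 1/(-16554 + 54594) = 1/38040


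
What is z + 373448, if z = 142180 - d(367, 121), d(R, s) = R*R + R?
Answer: 380572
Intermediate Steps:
d(R, s) = R + R² (d(R, s) = R² + R = R + R²)
z = 7124 (z = 142180 - 367*(1 + 367) = 142180 - 367*368 = 142180 - 1*135056 = 142180 - 135056 = 7124)
z + 373448 = 7124 + 373448 = 380572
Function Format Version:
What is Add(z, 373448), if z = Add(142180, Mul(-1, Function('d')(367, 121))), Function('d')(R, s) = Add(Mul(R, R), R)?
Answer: 380572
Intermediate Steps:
Function('d')(R, s) = Add(R, Pow(R, 2)) (Function('d')(R, s) = Add(Pow(R, 2), R) = Add(R, Pow(R, 2)))
z = 7124 (z = Add(142180, Mul(-1, Mul(367, Add(1, 367)))) = Add(142180, Mul(-1, Mul(367, 368))) = Add(142180, Mul(-1, 135056)) = Add(142180, -135056) = 7124)
Add(z, 373448) = Add(7124, 373448) = 380572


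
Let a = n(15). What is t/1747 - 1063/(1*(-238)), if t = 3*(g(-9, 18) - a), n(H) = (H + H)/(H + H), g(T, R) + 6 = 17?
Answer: 1864201/415786 ≈ 4.4836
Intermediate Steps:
g(T, R) = 11 (g(T, R) = -6 + 17 = 11)
n(H) = 1 (n(H) = (2*H)/((2*H)) = (2*H)*(1/(2*H)) = 1)
a = 1
t = 30 (t = 3*(11 - 1*1) = 3*(11 - 1) = 3*10 = 30)
t/1747 - 1063/(1*(-238)) = 30/1747 - 1063/(1*(-238)) = 30*(1/1747) - 1063/(-238) = 30/1747 - 1063*(-1/238) = 30/1747 + 1063/238 = 1864201/415786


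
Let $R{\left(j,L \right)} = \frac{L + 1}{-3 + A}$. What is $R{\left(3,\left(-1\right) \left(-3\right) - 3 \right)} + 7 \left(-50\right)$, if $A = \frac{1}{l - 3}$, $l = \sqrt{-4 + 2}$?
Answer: $- \frac{20668}{59} + \frac{i \sqrt{2}}{118} \approx -350.31 + 0.011985 i$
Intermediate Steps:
$l = i \sqrt{2}$ ($l = \sqrt{-2} = i \sqrt{2} \approx 1.4142 i$)
$A = \frac{1}{-3 + i \sqrt{2}}$ ($A = \frac{1}{i \sqrt{2} - 3} = \frac{1}{-3 + i \sqrt{2}} \approx -0.27273 - 0.12856 i$)
$R{\left(j,L \right)} = \frac{1 + L}{- \frac{36}{11} - \frac{i \sqrt{2}}{11}}$ ($R{\left(j,L \right)} = \frac{L + 1}{-3 - \left(\frac{3}{11} + \frac{i \sqrt{2}}{11}\right)} = \frac{1 + L}{- \frac{36}{11} - \frac{i \sqrt{2}}{11}}$)
$R{\left(3,\left(-1\right) \left(-3\right) - 3 \right)} + 7 \left(-50\right) = \left(- \frac{18}{59} - \frac{18 \left(\left(-1\right) \left(-3\right) - 3\right)}{59} + \frac{i \sqrt{2}}{118} + \frac{i \left(\left(-1\right) \left(-3\right) - 3\right) \sqrt{2}}{118}\right) + 7 \left(-50\right) = \left(- \frac{18}{59} - \frac{18 \left(3 - 3\right)}{59} + \frac{i \sqrt{2}}{118} + \frac{i \left(3 - 3\right) \sqrt{2}}{118}\right) - 350 = \left(- \frac{18}{59} - 0 + \frac{i \sqrt{2}}{118} + \frac{1}{118} i 0 \sqrt{2}\right) - 350 = \left(- \frac{18}{59} + 0 + \frac{i \sqrt{2}}{118} + 0\right) - 350 = \left(- \frac{18}{59} + \frac{i \sqrt{2}}{118}\right) - 350 = - \frac{20668}{59} + \frac{i \sqrt{2}}{118}$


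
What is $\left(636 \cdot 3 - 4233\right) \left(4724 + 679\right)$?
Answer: $-12561975$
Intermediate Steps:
$\left(636 \cdot 3 - 4233\right) \left(4724 + 679\right) = \left(1908 - 4233\right) 5403 = \left(-2325\right) 5403 = -12561975$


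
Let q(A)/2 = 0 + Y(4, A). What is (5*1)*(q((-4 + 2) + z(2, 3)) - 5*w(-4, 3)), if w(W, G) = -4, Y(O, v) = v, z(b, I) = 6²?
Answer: 440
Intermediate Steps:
z(b, I) = 36
q(A) = 2*A (q(A) = 2*(0 + A) = 2*A)
(5*1)*(q((-4 + 2) + z(2, 3)) - 5*w(-4, 3)) = (5*1)*(2*((-4 + 2) + 36) - 5*(-4)) = 5*(2*(-2 + 36) + 20) = 5*(2*34 + 20) = 5*(68 + 20) = 5*88 = 440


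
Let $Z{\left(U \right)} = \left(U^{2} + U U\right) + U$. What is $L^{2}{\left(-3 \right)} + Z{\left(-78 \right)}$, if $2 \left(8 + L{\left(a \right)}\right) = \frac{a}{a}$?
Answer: $\frac{48585}{4} \approx 12146.0$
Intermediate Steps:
$L{\left(a \right)} = - \frac{15}{2}$ ($L{\left(a \right)} = -8 + \frac{a \frac{1}{a}}{2} = -8 + \frac{1}{2} \cdot 1 = -8 + \frac{1}{2} = - \frac{15}{2}$)
$Z{\left(U \right)} = U + 2 U^{2}$ ($Z{\left(U \right)} = \left(U^{2} + U^{2}\right) + U = 2 U^{2} + U = U + 2 U^{2}$)
$L^{2}{\left(-3 \right)} + Z{\left(-78 \right)} = \left(- \frac{15}{2}\right)^{2} - 78 \left(1 + 2 \left(-78\right)\right) = \frac{225}{4} - 78 \left(1 - 156\right) = \frac{225}{4} - -12090 = \frac{225}{4} + 12090 = \frac{48585}{4}$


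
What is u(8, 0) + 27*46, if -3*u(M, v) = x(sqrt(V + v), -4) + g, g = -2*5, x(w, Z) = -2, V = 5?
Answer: 1246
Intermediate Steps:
g = -10
u(M, v) = 4 (u(M, v) = -(-2 - 10)/3 = -1/3*(-12) = 4)
u(8, 0) + 27*46 = 4 + 27*46 = 4 + 1242 = 1246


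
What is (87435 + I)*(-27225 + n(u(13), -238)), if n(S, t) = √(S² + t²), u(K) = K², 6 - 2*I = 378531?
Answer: 5544507375/2 - 203655*√85205/2 ≈ 2.7425e+9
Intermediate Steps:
I = -378525/2 (I = 3 - ½*378531 = 3 - 378531/2 = -378525/2 ≈ -1.8926e+5)
(87435 + I)*(-27225 + n(u(13), -238)) = (87435 - 378525/2)*(-27225 + √((13²)² + (-238)²)) = -203655*(-27225 + √(169² + 56644))/2 = -203655*(-27225 + √(28561 + 56644))/2 = -203655*(-27225 + √85205)/2 = 5544507375/2 - 203655*√85205/2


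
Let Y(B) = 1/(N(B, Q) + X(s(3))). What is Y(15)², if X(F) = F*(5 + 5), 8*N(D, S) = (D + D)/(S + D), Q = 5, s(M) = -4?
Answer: 256/405769 ≈ 0.00063090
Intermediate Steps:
N(D, S) = D/(4*(D + S)) (N(D, S) = ((D + D)/(S + D))/8 = ((2*D)/(D + S))/8 = (2*D/(D + S))/8 = D/(4*(D + S)))
X(F) = 10*F (X(F) = F*10 = 10*F)
Y(B) = 1/(-40 + B/(4*(5 + B))) (Y(B) = 1/(B/(4*(B + 5)) + 10*(-4)) = 1/(B/(4*(5 + B)) - 40) = 1/(-40 + B/(4*(5 + B))))
Y(15)² = (4*(5 + 15)/(-800 - 159*15))² = (4*20/(-800 - 2385))² = (4*20/(-3185))² = (4*(-1/3185)*20)² = (-16/637)² = 256/405769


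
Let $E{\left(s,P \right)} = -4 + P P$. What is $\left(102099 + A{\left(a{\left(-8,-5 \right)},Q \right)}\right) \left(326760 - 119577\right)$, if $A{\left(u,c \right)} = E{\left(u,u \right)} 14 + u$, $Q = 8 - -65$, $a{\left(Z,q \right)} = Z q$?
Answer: $25790761389$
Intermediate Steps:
$Q = 73$ ($Q = 8 + 65 = 73$)
$E{\left(s,P \right)} = -4 + P^{2}$
$A{\left(u,c \right)} = -56 + u + 14 u^{2}$ ($A{\left(u,c \right)} = \left(-4 + u^{2}\right) 14 + u = \left(-56 + 14 u^{2}\right) + u = -56 + u + 14 u^{2}$)
$\left(102099 + A{\left(a{\left(-8,-5 \right)},Q \right)}\right) \left(326760 - 119577\right) = \left(102099 - \left(16 - 22400\right)\right) \left(326760 - 119577\right) = \left(102099 + \left(-56 + 40 + 14 \cdot 40^{2}\right)\right) 207183 = \left(102099 + \left(-56 + 40 + 14 \cdot 1600\right)\right) 207183 = \left(102099 + \left(-56 + 40 + 22400\right)\right) 207183 = \left(102099 + 22384\right) 207183 = 124483 \cdot 207183 = 25790761389$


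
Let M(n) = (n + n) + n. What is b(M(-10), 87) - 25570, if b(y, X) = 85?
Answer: -25485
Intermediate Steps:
M(n) = 3*n (M(n) = 2*n + n = 3*n)
b(M(-10), 87) - 25570 = 85 - 25570 = -25485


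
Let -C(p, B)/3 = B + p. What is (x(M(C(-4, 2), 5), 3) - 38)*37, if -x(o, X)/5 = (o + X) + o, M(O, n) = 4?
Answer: -3441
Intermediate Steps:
C(p, B) = -3*B - 3*p (C(p, B) = -3*(B + p) = -3*B - 3*p)
x(o, X) = -10*o - 5*X (x(o, X) = -5*((o + X) + o) = -5*((X + o) + o) = -5*(X + 2*o) = -10*o - 5*X)
(x(M(C(-4, 2), 5), 3) - 38)*37 = ((-10*4 - 5*3) - 38)*37 = ((-40 - 15) - 38)*37 = (-55 - 38)*37 = -93*37 = -3441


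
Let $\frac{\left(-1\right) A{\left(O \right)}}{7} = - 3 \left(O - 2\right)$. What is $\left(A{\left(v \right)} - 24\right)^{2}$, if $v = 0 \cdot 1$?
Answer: $4356$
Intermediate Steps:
$v = 0$
$A{\left(O \right)} = -42 + 21 O$ ($A{\left(O \right)} = - 7 \left(- 3 \left(O - 2\right)\right) = - 7 \left(- 3 \left(-2 + O\right)\right) = - 7 \left(6 - 3 O\right) = -42 + 21 O$)
$\left(A{\left(v \right)} - 24\right)^{2} = \left(\left(-42 + 21 \cdot 0\right) - 24\right)^{2} = \left(\left(-42 + 0\right) - 24\right)^{2} = \left(-42 - 24\right)^{2} = \left(-66\right)^{2} = 4356$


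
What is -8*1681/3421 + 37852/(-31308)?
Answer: -137630419/26776167 ≈ -5.1400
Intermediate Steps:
-8*1681/3421 + 37852/(-31308) = -13448*1/3421 + 37852*(-1/31308) = -13448/3421 - 9463/7827 = -137630419/26776167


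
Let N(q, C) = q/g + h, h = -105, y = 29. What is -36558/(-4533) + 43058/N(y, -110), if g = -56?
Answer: -3571388654/8928499 ≈ -400.00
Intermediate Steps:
N(q, C) = -105 - q/56 (N(q, C) = q/(-56) - 105 = q*(-1/56) - 105 = -q/56 - 105 = -105 - q/56)
-36558/(-4533) + 43058/N(y, -110) = -36558/(-4533) + 43058/(-105 - 1/56*29) = -36558*(-1/4533) + 43058/(-105 - 29/56) = 12186/1511 + 43058/(-5909/56) = 12186/1511 + 43058*(-56/5909) = 12186/1511 - 2411248/5909 = -3571388654/8928499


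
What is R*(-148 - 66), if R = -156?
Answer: 33384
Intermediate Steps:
R*(-148 - 66) = -156*(-148 - 66) = -156*(-214) = 33384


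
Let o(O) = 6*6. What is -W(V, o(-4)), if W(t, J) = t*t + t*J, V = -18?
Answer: 324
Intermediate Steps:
o(O) = 36
W(t, J) = t² + J*t
-W(V, o(-4)) = -(-18)*(36 - 18) = -(-18)*18 = -1*(-324) = 324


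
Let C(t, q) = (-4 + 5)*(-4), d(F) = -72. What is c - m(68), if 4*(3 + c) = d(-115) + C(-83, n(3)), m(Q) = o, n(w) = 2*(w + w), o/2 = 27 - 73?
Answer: 70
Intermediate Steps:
o = -92 (o = 2*(27 - 73) = 2*(-46) = -92)
n(w) = 4*w (n(w) = 2*(2*w) = 4*w)
C(t, q) = -4 (C(t, q) = 1*(-4) = -4)
m(Q) = -92
c = -22 (c = -3 + (-72 - 4)/4 = -3 + (1/4)*(-76) = -3 - 19 = -22)
c - m(68) = -22 - 1*(-92) = -22 + 92 = 70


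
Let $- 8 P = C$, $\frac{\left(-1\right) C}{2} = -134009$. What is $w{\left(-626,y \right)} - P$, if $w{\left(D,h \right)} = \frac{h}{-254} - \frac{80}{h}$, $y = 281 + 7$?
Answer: $\frac{153165833}{4572} \approx 33501.0$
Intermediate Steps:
$C = 268018$ ($C = \left(-2\right) \left(-134009\right) = 268018$)
$P = - \frac{134009}{4}$ ($P = \left(- \frac{1}{8}\right) 268018 = - \frac{134009}{4} \approx -33502.0$)
$y = 288$
$w{\left(D,h \right)} = - \frac{80}{h} - \frac{h}{254}$ ($w{\left(D,h \right)} = h \left(- \frac{1}{254}\right) - \frac{80}{h} = - \frac{h}{254} - \frac{80}{h} = - \frac{80}{h} - \frac{h}{254}$)
$w{\left(-626,y \right)} - P = \left(- \frac{80}{288} - \frac{144}{127}\right) - - \frac{134009}{4} = \left(\left(-80\right) \frac{1}{288} - \frac{144}{127}\right) + \frac{134009}{4} = \left(- \frac{5}{18} - \frac{144}{127}\right) + \frac{134009}{4} = - \frac{3227}{2286} + \frac{134009}{4} = \frac{153165833}{4572}$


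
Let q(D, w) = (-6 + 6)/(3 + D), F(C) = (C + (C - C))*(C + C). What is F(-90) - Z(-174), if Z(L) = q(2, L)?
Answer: 16200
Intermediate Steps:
F(C) = 2*C² (F(C) = (C + 0)*(2*C) = C*(2*C) = 2*C²)
q(D, w) = 0 (q(D, w) = 0/(3 + D) = 0)
Z(L) = 0
F(-90) - Z(-174) = 2*(-90)² - 1*0 = 2*8100 + 0 = 16200 + 0 = 16200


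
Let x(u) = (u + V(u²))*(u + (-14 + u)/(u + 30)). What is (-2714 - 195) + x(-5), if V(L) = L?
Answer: -15121/5 ≈ -3024.2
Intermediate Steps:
x(u) = (u + u²)*(u + (-14 + u)/(30 + u)) (x(u) = (u + u²)*(u + (-14 + u)/(u + 30)) = (u + u²)*(u + (-14 + u)/(30 + u)))
(-2714 - 195) + x(-5) = (-2714 - 195) - 5*(-14 + (-5)³ + 17*(-5) + 32*(-5)²)/(30 - 5) = -2909 - 5*(-14 - 125 - 85 + 32*25)/25 = -2909 - 5*1/25*(-14 - 125 - 85 + 800) = -2909 - 5*1/25*576 = -2909 - 576/5 = -15121/5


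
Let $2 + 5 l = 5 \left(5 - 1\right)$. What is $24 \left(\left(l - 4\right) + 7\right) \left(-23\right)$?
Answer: $- \frac{18216}{5} \approx -3643.2$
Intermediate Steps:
$l = \frac{18}{5}$ ($l = - \frac{2}{5} + \frac{5 \left(5 - 1\right)}{5} = - \frac{2}{5} + \frac{5 \cdot 4}{5} = - \frac{2}{5} + \frac{1}{5} \cdot 20 = - \frac{2}{5} + 4 = \frac{18}{5} \approx 3.6$)
$24 \left(\left(l - 4\right) + 7\right) \left(-23\right) = 24 \left(\left(\frac{18}{5} - 4\right) + 7\right) \left(-23\right) = 24 \left(- \frac{2}{5} + 7\right) \left(-23\right) = 24 \cdot \frac{33}{5} \left(-23\right) = \frac{792}{5} \left(-23\right) = - \frac{18216}{5}$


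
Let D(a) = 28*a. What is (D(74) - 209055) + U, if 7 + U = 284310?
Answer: 77320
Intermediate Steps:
U = 284303 (U = -7 + 284310 = 284303)
(D(74) - 209055) + U = (28*74 - 209055) + 284303 = (2072 - 209055) + 284303 = -206983 + 284303 = 77320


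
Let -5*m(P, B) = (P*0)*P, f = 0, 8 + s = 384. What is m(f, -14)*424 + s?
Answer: 376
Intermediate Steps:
s = 376 (s = -8 + 384 = 376)
m(P, B) = 0 (m(P, B) = -P*0*P/5 = -0*P = -1/5*0 = 0)
m(f, -14)*424 + s = 0*424 + 376 = 0 + 376 = 376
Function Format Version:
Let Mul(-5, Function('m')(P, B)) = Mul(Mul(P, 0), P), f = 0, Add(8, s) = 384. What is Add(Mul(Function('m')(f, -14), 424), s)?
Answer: 376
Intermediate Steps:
s = 376 (s = Add(-8, 384) = 376)
Function('m')(P, B) = 0 (Function('m')(P, B) = Mul(Rational(-1, 5), Mul(Mul(P, 0), P)) = Mul(Rational(-1, 5), Mul(0, P)) = Mul(Rational(-1, 5), 0) = 0)
Add(Mul(Function('m')(f, -14), 424), s) = Add(Mul(0, 424), 376) = Add(0, 376) = 376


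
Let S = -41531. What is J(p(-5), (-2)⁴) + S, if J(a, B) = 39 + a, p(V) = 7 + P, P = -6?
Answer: -41491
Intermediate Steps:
p(V) = 1 (p(V) = 7 - 6 = 1)
J(p(-5), (-2)⁴) + S = (39 + 1) - 41531 = 40 - 41531 = -41491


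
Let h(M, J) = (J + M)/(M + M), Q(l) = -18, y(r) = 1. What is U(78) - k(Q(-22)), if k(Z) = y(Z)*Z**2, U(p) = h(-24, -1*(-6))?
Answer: -2589/8 ≈ -323.63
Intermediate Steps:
h(M, J) = (J + M)/(2*M) (h(M, J) = (J + M)/((2*M)) = (J + M)*(1/(2*M)) = (J + M)/(2*M))
U(p) = 3/8 (U(p) = (1/2)*(-1*(-6) - 24)/(-24) = (1/2)*(-1/24)*(6 - 24) = (1/2)*(-1/24)*(-18) = 3/8)
k(Z) = Z**2 (k(Z) = 1*Z**2 = Z**2)
U(78) - k(Q(-22)) = 3/8 - 1*(-18)**2 = 3/8 - 1*324 = 3/8 - 324 = -2589/8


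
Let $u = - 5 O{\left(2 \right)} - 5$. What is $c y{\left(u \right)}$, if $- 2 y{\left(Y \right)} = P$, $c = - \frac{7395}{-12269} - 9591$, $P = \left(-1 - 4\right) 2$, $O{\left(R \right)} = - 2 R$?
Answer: $- \frac{588322920}{12269} \approx -47952.0$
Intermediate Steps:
$u = 15$ ($u = - 5 \left(\left(-2\right) 2\right) - 5 = \left(-5\right) \left(-4\right) - 5 = 20 - 5 = 15$)
$P = -10$ ($P = \left(-5\right) 2 = -10$)
$c = - \frac{117664584}{12269}$ ($c = \left(-7395\right) \left(- \frac{1}{12269}\right) - 9591 = \frac{7395}{12269} - 9591 = - \frac{117664584}{12269} \approx -9590.4$)
$y{\left(Y \right)} = 5$ ($y{\left(Y \right)} = \left(- \frac{1}{2}\right) \left(-10\right) = 5$)
$c y{\left(u \right)} = \left(- \frac{117664584}{12269}\right) 5 = - \frac{588322920}{12269}$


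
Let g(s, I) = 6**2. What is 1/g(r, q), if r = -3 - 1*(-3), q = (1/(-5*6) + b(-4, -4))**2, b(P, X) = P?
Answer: 1/36 ≈ 0.027778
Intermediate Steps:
q = 14641/900 (q = (1/(-5*6) - 4)**2 = (1/(-30) - 4)**2 = (-1/30 - 4)**2 = (-121/30)**2 = 14641/900 ≈ 16.268)
r = 0 (r = -3 + 3 = 0)
g(s, I) = 36
1/g(r, q) = 1/36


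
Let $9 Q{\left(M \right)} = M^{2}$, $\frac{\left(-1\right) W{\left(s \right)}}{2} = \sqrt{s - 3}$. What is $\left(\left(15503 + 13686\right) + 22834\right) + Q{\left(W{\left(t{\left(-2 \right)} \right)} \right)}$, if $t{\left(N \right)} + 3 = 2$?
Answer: $\frac{468191}{9} \approx 52021.0$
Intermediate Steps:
$t{\left(N \right)} = -1$ ($t{\left(N \right)} = -3 + 2 = -1$)
$W{\left(s \right)} = - 2 \sqrt{-3 + s}$ ($W{\left(s \right)} = - 2 \sqrt{s - 3} = - 2 \sqrt{-3 + s}$)
$Q{\left(M \right)} = \frac{M^{2}}{9}$
$\left(\left(15503 + 13686\right) + 22834\right) + Q{\left(W{\left(t{\left(-2 \right)} \right)} \right)} = \left(\left(15503 + 13686\right) + 22834\right) + \frac{\left(- 2 \sqrt{-3 - 1}\right)^{2}}{9} = \left(29189 + 22834\right) + \frac{\left(- 2 \sqrt{-4}\right)^{2}}{9} = 52023 + \frac{\left(- 2 \cdot 2 i\right)^{2}}{9} = 52023 + \frac{\left(- 4 i\right)^{2}}{9} = 52023 + \frac{1}{9} \left(-16\right) = 52023 - \frac{16}{9} = \frac{468191}{9}$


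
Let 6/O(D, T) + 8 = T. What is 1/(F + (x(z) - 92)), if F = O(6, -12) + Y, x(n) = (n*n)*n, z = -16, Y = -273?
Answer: -10/44613 ≈ -0.00022415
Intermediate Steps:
O(D, T) = 6/(-8 + T)
x(n) = n**3 (x(n) = n**2*n = n**3)
F = -2733/10 (F = 6/(-8 - 12) - 273 = 6/(-20) - 273 = 6*(-1/20) - 273 = -3/10 - 273 = -2733/10 ≈ -273.30)
1/(F + (x(z) - 92)) = 1/(-2733/10 + ((-16)**3 - 92)) = 1/(-2733/10 + (-4096 - 92)) = 1/(-2733/10 - 4188) = 1/(-44613/10) = -10/44613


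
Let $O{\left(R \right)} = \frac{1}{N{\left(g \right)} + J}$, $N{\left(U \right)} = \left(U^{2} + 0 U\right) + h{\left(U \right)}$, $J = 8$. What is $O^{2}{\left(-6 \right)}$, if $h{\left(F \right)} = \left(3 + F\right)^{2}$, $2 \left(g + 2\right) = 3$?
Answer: $\frac{4}{841} \approx 0.0047562$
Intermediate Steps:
$g = - \frac{1}{2}$ ($g = -2 + \frac{1}{2} \cdot 3 = -2 + \frac{3}{2} = - \frac{1}{2} \approx -0.5$)
$N{\left(U \right)} = U^{2} + \left(3 + U\right)^{2}$ ($N{\left(U \right)} = \left(U^{2} + 0 U\right) + \left(3 + U\right)^{2} = \left(U^{2} + 0\right) + \left(3 + U\right)^{2} = U^{2} + \left(3 + U\right)^{2}$)
$O{\left(R \right)} = \frac{2}{29}$ ($O{\left(R \right)} = \frac{1}{\left(\left(- \frac{1}{2}\right)^{2} + \left(3 - \frac{1}{2}\right)^{2}\right) + 8} = \frac{1}{\left(\frac{1}{4} + \left(\frac{5}{2}\right)^{2}\right) + 8} = \frac{1}{\left(\frac{1}{4} + \frac{25}{4}\right) + 8} = \frac{1}{\frac{13}{2} + 8} = \frac{1}{\frac{29}{2}} = \frac{2}{29}$)
$O^{2}{\left(-6 \right)} = \left(\frac{2}{29}\right)^{2} = \frac{4}{841}$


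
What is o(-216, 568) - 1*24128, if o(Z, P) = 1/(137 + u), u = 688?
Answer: -19905599/825 ≈ -24128.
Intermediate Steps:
o(Z, P) = 1/825 (o(Z, P) = 1/(137 + 688) = 1/825)
o(-216, 568) - 1*24128 = 1/825 - 1*24128 = 1/825 - 24128 = -19905599/825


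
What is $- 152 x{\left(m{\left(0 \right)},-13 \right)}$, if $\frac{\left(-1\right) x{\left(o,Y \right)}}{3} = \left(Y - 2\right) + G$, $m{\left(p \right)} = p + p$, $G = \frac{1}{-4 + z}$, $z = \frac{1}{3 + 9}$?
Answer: $- \frac{326952}{47} \approx -6956.4$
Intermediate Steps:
$z = \frac{1}{12} \approx 0.083333$
$G = - \frac{12}{47}$ ($G = \frac{1}{-4 + \frac{1}{12}} = \frac{1}{- \frac{47}{12}} = - \frac{12}{47} \approx -0.25532$)
$m{\left(p \right)} = 2 p$
$x{\left(o,Y \right)} = \frac{318}{47} - 3 Y$ ($x{\left(o,Y \right)} = - 3 \left(\left(Y - 2\right) - \frac{12}{47}\right) = - 3 \left(\left(-2 + Y\right) - \frac{12}{47}\right) = - 3 \left(- \frac{106}{47} + Y\right) = \frac{318}{47} - 3 Y$)
$- 152 x{\left(m{\left(0 \right)},-13 \right)} = - 152 \left(\frac{318}{47} - -39\right) = - 152 \left(\frac{318}{47} + 39\right) = \left(-152\right) \frac{2151}{47} = - \frac{326952}{47}$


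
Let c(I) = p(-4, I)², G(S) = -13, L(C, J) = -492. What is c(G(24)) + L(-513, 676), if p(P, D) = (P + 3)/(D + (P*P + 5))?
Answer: -31487/64 ≈ -491.98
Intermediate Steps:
p(P, D) = (3 + P)/(5 + D + P²) (p(P, D) = (3 + P)/(D + (P² + 5)) = (3 + P)/(D + (5 + P²)) = (3 + P)/(5 + D + P²))
c(I) = (21 + I)⁻² (c(I) = ((3 - 4)/(5 + I + (-4)²))² = (-1/(5 + I + 16))² = (-1/(21 + I))² = (21 + I)⁻²)
c(G(24)) + L(-513, 676) = (21 - 13)⁻² - 492 = 8⁻² - 492 = 1/64 - 492 = -31487/64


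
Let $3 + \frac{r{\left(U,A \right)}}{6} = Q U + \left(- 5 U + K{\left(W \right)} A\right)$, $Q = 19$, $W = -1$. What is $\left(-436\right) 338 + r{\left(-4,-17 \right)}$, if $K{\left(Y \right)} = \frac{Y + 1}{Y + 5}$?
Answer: $-147722$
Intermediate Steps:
$K{\left(Y \right)} = \frac{1 + Y}{5 + Y}$
$r{\left(U,A \right)} = -18 + 84 U$ ($r{\left(U,A \right)} = -18 + 6 \left(19 U + \left(- 5 U + \frac{1 - 1}{5 - 1} A\right)\right) = -18 + 6 \left(19 U + \left(- 5 U + \frac{1}{4} \cdot 0 A\right)\right) = -18 + 6 \left(19 U + \left(- 5 U + 0 A\right)\right) = -18 + 6 \left(19 U + \left(- 5 U + 0\right)\right) = -18 + 6 \left(19 U - 5 U\right) = -18 + 6 \cdot 14 U = -18 + 84 U$)
$\left(-436\right) 338 + r{\left(-4,-17 \right)} = \left(-436\right) 338 + \left(-18 + 84 \left(-4\right)\right) = -147368 - 354 = -147722$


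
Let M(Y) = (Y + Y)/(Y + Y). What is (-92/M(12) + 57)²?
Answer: 1225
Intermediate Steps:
M(Y) = 1 (M(Y) = (2*Y)/((2*Y)) = (2*Y)*(1/(2*Y)) = 1)
(-92/M(12) + 57)² = (-92/1 + 57)² = (-92*1 + 57)² = (-92 + 57)² = (-35)² = 1225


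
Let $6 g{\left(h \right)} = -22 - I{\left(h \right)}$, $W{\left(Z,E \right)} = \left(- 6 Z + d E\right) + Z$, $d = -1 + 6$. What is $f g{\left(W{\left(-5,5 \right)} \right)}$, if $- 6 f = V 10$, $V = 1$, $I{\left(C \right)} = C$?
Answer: $20$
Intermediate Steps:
$d = 5$
$W{\left(Z,E \right)} = - 5 Z + 5 E$ ($W{\left(Z,E \right)} = \left(- 6 Z + 5 E\right) + Z = - 5 Z + 5 E$)
$g{\left(h \right)} = - \frac{11}{3} - \frac{h}{6}$ ($g{\left(h \right)} = \frac{-22 - h}{6} = - \frac{11}{3} - \frac{h}{6}$)
$f = - \frac{5}{3}$ ($f = - \frac{1 \cdot 10}{6} = \left(- \frac{1}{6}\right) 10 = - \frac{5}{3} \approx -1.6667$)
$f g{\left(W{\left(-5,5 \right)} \right)} = - \frac{5 \left(- \frac{11}{3} - \frac{\left(-5\right) \left(-5\right) + 5 \cdot 5}{6}\right)}{3} = - \frac{5 \left(- \frac{11}{3} - \frac{25 + 25}{6}\right)}{3} = - \frac{5 \left(- \frac{11}{3} - \frac{25}{3}\right)}{3} = \left(- \frac{5}{3}\right) \left(-12\right) = 20$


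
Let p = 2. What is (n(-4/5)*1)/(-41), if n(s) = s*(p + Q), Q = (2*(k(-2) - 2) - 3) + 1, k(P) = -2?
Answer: -32/205 ≈ -0.15610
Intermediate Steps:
Q = -10 (Q = (2*(-2 - 2) - 3) + 1 = (2*(-4) - 3) + 1 = (-8 - 3) + 1 = -11 + 1 = -10)
n(s) = -8*s (n(s) = s*(2 - 10) = s*(-8) = -8*s)
(n(-4/5)*1)/(-41) = (-(-32)/5*1)/(-41) = (-(-32)/5*1)*(-1/41) = (-8*(-⅘)*1)*(-1/41) = ((32/5)*1)*(-1/41) = (32/5)*(-1/41) = -32/205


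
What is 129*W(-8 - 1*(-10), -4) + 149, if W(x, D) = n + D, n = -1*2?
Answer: -625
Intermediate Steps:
n = -2
W(x, D) = -2 + D
129*W(-8 - 1*(-10), -4) + 149 = 129*(-2 - 4) + 149 = 129*(-6) + 149 = -774 + 149 = -625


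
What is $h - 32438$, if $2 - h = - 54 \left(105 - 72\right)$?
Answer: $-30654$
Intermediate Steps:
$h = 1784$ ($h = 2 - - 54 \left(105 - 72\right) = 2 - \left(-54\right) 33 = 2 - -1782 = 2 + 1782 = 1784$)
$h - 32438 = 1784 - 32438 = -30654$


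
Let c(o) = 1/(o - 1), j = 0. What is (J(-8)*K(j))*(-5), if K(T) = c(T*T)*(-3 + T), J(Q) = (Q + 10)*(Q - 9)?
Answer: 510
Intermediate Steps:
c(o) = 1/(-1 + o)
J(Q) = (-9 + Q)*(10 + Q) (J(Q) = (10 + Q)*(-9 + Q) = (-9 + Q)*(10 + Q))
K(T) = (-3 + T)/(-1 + T²) (K(T) = (-3 + T)/(-1 + T*T) = (-3 + T)/(-1 + T²))
(J(-8)*K(j))*(-5) = ((-90 - 8 + (-8)²)*((-3 + 0)/(-1 + 0²)))*(-5) = ((-90 - 8 + 64)*(-3/(-1 + 0)))*(-5) = -34*(-3)/(-1)*(-5) = -(-34)*(-3)*(-5) = -34*3*(-5) = -102*(-5) = 510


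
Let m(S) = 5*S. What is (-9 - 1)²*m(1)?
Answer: 500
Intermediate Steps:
(-9 - 1)²*m(1) = (-9 - 1)²*(5*1) = (-10)²*5 = 100*5 = 500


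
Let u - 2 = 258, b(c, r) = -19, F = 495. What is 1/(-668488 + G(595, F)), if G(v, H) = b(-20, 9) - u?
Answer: -1/668767 ≈ -1.4953e-6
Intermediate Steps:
u = 260 (u = 2 + 258 = 260)
G(v, H) = -279 (G(v, H) = -19 - 1*260 = -19 - 260 = -279)
1/(-668488 + G(595, F)) = 1/(-668488 - 279) = 1/(-668767) = -1/668767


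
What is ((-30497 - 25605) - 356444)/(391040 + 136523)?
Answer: -412546/527563 ≈ -0.78198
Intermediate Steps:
((-30497 - 25605) - 356444)/(391040 + 136523) = (-56102 - 356444)/527563 = -412546*1/527563 = -412546/527563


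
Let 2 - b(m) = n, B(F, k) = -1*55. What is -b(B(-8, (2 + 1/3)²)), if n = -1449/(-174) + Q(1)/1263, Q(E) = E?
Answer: 463579/73254 ≈ 6.3284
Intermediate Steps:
B(F, k) = -55
n = 610087/73254 (n = -1449/(-174) + 1/1263 = -1449*(-1/174) + 1*(1/1263) = 483/58 + 1/1263 = 610087/73254 ≈ 8.3284)
b(m) = -463579/73254 (b(m) = 2 - 1*610087/73254 = 2 - 610087/73254 = -463579/73254)
-b(B(-8, (2 + 1/3)²)) = -1*(-463579/73254) = 463579/73254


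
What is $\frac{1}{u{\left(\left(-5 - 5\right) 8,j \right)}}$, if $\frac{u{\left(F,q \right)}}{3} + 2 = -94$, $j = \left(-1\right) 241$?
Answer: $- \frac{1}{288} \approx -0.0034722$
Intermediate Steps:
$j = -241$
$u{\left(F,q \right)} = -288$ ($u{\left(F,q \right)} = -6 + 3 \left(-94\right) = -6 - 282 = -288$)
$\frac{1}{u{\left(\left(-5 - 5\right) 8,j \right)}} = \frac{1}{-288} = - \frac{1}{288}$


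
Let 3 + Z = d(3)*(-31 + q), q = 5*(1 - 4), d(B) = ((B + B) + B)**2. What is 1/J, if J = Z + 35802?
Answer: 1/32073 ≈ 3.1179e-5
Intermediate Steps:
d(B) = 9*B**2 (d(B) = (2*B + B)**2 = (3*B)**2 = 9*B**2)
q = -15 (q = 5*(-3) = -15)
Z = -3729 (Z = -3 + (9*3**2)*(-31 - 15) = -3 + (9*9)*(-46) = -3 + 81*(-46) = -3 - 3726 = -3729)
J = 32073 (J = -3729 + 35802 = 32073)
1/J = 1/32073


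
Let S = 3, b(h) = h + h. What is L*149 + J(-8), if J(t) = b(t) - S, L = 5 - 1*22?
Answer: -2552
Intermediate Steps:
b(h) = 2*h
L = -17 (L = 5 - 22 = -17)
J(t) = -3 + 2*t (J(t) = 2*t - 1*3 = 2*t - 3 = -3 + 2*t)
L*149 + J(-8) = -17*149 + (-3 + 2*(-8)) = -2533 + (-3 - 16) = -2533 - 19 = -2552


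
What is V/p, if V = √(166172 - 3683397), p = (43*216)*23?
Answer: 5*I*√140689/213624 ≈ 0.0087791*I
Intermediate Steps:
p = 213624 (p = 9288*23 = 213624)
V = 5*I*√140689 (V = √(-3517225) = 5*I*√140689 ≈ 1875.4*I)
V/p = (5*I*√140689)/213624 = (5*I*√140689)*(1/213624) = 5*I*√140689/213624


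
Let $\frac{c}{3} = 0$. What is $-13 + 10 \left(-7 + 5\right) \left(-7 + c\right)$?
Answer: $127$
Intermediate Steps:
$c = 0$ ($c = 3 \cdot 0 = 0$)
$-13 + 10 \left(-7 + 5\right) \left(-7 + c\right) = -13 + 10 \left(-7 + 5\right) \left(-7 + 0\right) = -13 + 10 \left(\left(-2\right) \left(-7\right)\right) = -13 + 10 \cdot 14 = -13 + 140 = 127$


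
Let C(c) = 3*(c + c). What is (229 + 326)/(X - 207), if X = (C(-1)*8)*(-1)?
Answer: -185/53 ≈ -3.4906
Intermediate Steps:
C(c) = 6*c (C(c) = 3*(2*c) = 6*c)
X = 48 (X = ((6*(-1))*8)*(-1) = -6*8*(-1) = -48*(-1) = 48)
(229 + 326)/(X - 207) = (229 + 326)/(48 - 207) = 555/(-159) = 555*(-1/159) = -185/53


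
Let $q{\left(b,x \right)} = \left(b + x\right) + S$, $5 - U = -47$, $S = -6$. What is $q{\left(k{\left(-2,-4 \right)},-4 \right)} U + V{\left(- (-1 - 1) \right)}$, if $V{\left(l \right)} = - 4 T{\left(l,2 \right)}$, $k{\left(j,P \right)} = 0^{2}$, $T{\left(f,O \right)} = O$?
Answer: $-528$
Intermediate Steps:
$k{\left(j,P \right)} = 0$
$V{\left(l \right)} = -8$ ($V{\left(l \right)} = \left(-4\right) 2 = -8$)
$U = 52$ ($U = 5 - -47 = 5 + 47 = 52$)
$q{\left(b,x \right)} = -6 + b + x$ ($q{\left(b,x \right)} = \left(b + x\right) - 6 = -6 + b + x$)
$q{\left(k{\left(-2,-4 \right)},-4 \right)} U + V{\left(- (-1 - 1) \right)} = \left(-6 + 0 - 4\right) 52 - 8 = \left(-10\right) 52 - 8 = -520 - 8 = -528$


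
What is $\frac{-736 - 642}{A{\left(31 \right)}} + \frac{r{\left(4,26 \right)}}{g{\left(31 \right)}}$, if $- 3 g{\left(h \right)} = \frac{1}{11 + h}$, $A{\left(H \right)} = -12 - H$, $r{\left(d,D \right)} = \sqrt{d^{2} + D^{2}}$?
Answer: $\frac{1378}{43} - 252 \sqrt{173} \approx -3282.5$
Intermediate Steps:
$r{\left(d,D \right)} = \sqrt{D^{2} + d^{2}}$
$g{\left(h \right)} = - \frac{1}{3 \left(11 + h\right)}$
$\frac{-736 - 642}{A{\left(31 \right)}} + \frac{r{\left(4,26 \right)}}{g{\left(31 \right)}} = \frac{-736 - 642}{-12 - 31} + \frac{\sqrt{26^{2} + 4^{2}}}{\left(-1\right) \frac{1}{33 + 3 \cdot 31}} = \frac{-736 - 642}{-12 - 31} + \frac{\sqrt{676 + 16}}{\left(-1\right) \frac{1}{33 + 93}} = - \frac{1378}{-43} + \frac{\sqrt{692}}{\left(-1\right) \frac{1}{126}} = \left(-1378\right) \left(- \frac{1}{43}\right) + \frac{2 \sqrt{173}}{\left(-1\right) \frac{1}{126}} = \frac{1378}{43} + \frac{2 \sqrt{173}}{- \frac{1}{126}} = \frac{1378}{43} + 2 \sqrt{173} \left(-126\right) = \frac{1378}{43} - 252 \sqrt{173}$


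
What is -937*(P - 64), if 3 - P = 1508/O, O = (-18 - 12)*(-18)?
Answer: 8069444/135 ≈ 59774.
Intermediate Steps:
O = 540 (O = -30*(-18) = 540)
P = 28/135 (P = 3 - 1508/540 = 3 - 1*377/135 = 3 - 377/135 = 28/135 ≈ 0.20741)
-937*(P - 64) = -937*(28/135 - 64) = -937*(-8612/135) = 8069444/135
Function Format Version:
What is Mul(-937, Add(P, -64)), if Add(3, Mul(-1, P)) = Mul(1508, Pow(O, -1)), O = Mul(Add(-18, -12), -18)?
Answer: Rational(8069444, 135) ≈ 59774.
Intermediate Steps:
O = 540 (O = Mul(-30, -18) = 540)
P = Rational(28, 135) (P = Add(3, Mul(-1, Mul(1508, Pow(540, -1)))) = Add(3, Mul(-1, Mul(1508, Rational(1, 540)))) = Add(3, Mul(-1, Rational(377, 135))) = Add(3, Rational(-377, 135)) = Rational(28, 135) ≈ 0.20741)
Mul(-937, Add(P, -64)) = Mul(-937, Add(Rational(28, 135), -64)) = Mul(-937, Rational(-8612, 135)) = Rational(8069444, 135)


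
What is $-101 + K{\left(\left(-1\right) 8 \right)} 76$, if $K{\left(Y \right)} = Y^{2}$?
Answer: $4763$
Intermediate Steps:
$-101 + K{\left(\left(-1\right) 8 \right)} 76 = -101 + \left(\left(-1\right) 8\right)^{2} \cdot 76 = -101 + \left(-8\right)^{2} \cdot 76 = -101 + 64 \cdot 76 = -101 + 4864 = 4763$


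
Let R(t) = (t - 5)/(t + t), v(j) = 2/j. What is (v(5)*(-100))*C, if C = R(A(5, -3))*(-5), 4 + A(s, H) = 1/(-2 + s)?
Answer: 2600/11 ≈ 236.36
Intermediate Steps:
A(s, H) = -4 + 1/(-2 + s)
R(t) = (-5 + t)/(2*t) (R(t) = (-5 + t)/((2*t)) = (-5 + t)*(1/(2*t)) = (-5 + t)/(2*t))
C = -65/11 (C = ((-5 + (9 - 4*5)/(-2 + 5))/(2*(((9 - 4*5)/(-2 + 5)))))*(-5) = ((-5 + (9 - 20)/3)/(2*(((9 - 20)/3))))*(-5) = ((-5 + (⅓)*(-11))/(2*(((⅓)*(-11)))))*(-5) = ((-5 - 11/3)/(2*(-11/3)))*(-5) = ((½)*(-3/11)*(-26/3))*(-5) = (13/11)*(-5) = -65/11 ≈ -5.9091)
(v(5)*(-100))*C = ((2/5)*(-100))*(-65/11) = ((2*(⅕))*(-100))*(-65/11) = ((⅖)*(-100))*(-65/11) = -40*(-65/11) = 2600/11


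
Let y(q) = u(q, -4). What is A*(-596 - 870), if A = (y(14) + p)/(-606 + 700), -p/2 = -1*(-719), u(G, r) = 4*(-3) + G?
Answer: 1052588/47 ≈ 22396.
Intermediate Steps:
u(G, r) = -12 + G
y(q) = -12 + q
p = -1438 (p = -(-2)*(-719) = -2*719 = -1438)
A = -718/47 (A = ((-12 + 14) - 1438)/(-606 + 700) = (2 - 1438)/94 = -1436*1/94 = -718/47 ≈ -15.277)
A*(-596 - 870) = -718*(-596 - 870)/47 = -718/47*(-1466) = 1052588/47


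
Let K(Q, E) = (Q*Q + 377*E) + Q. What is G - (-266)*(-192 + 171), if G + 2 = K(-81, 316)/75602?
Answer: -211169182/37801 ≈ -5586.3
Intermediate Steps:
K(Q, E) = Q + Q² + 377*E (K(Q, E) = (Q² + 377*E) + Q = Q + Q² + 377*E)
G = -12796/37801 (G = -2 + (-81 + (-81)² + 377*316)/75602 = -2 + (-81 + 6561 + 119132)*(1/75602) = -2 + 125612*(1/75602) = -2 + 62806/37801 = -12796/37801 ≈ -0.33851)
G - (-266)*(-192 + 171) = -12796/37801 - (-266)*(-192 + 171) = -12796/37801 - (-266)*(-21) = -12796/37801 - 1*5586 = -12796/37801 - 5586 = -211169182/37801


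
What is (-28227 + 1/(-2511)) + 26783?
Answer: -3625885/2511 ≈ -1444.0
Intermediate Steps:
(-28227 + 1/(-2511)) + 26783 = (-28227 - 1/2511) + 26783 = -70877998/2511 + 26783 = -3625885/2511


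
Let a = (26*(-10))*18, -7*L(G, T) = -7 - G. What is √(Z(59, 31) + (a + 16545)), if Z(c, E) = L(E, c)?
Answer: √581651/7 ≈ 108.95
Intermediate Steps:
L(G, T) = 1 + G/7 (L(G, T) = -(-7 - G)/7 = 1 + G/7)
Z(c, E) = 1 + E/7
a = -4680 (a = -260*18 = -4680)
√(Z(59, 31) + (a + 16545)) = √((1 + (⅐)*31) + (-4680 + 16545)) = √((1 + 31/7) + 11865) = √(38/7 + 11865) = √(83093/7) = √581651/7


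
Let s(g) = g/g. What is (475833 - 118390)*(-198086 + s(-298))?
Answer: -70804096655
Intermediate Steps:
s(g) = 1
(475833 - 118390)*(-198086 + s(-298)) = (475833 - 118390)*(-198086 + 1) = 357443*(-198085) = -70804096655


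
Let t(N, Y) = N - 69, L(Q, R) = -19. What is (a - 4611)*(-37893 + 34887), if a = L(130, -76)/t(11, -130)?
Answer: 401930757/29 ≈ 1.3860e+7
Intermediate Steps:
t(N, Y) = -69 + N
a = 19/58 (a = -19/(-69 + 11) = -19/(-58) = -19*(-1/58) = 19/58 ≈ 0.32759)
(a - 4611)*(-37893 + 34887) = (19/58 - 4611)*(-37893 + 34887) = -267419/58*(-3006) = 401930757/29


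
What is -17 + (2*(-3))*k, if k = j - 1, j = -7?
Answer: 31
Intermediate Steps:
k = -8 (k = -7 - 1 = -8)
-17 + (2*(-3))*k = -17 + (2*(-3))*(-8) = -17 - 6*(-8) = -17 + 48 = 31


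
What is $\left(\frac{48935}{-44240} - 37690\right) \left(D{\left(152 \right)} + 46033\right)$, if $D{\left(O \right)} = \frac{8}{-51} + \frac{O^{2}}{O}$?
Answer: $- \frac{785513486602289}{451248} \approx -1.7408 \cdot 10^{9}$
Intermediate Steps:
$D{\left(O \right)} = - \frac{8}{51} + O$ ($D{\left(O \right)} = 8 \left(- \frac{1}{51}\right) + O = - \frac{8}{51} + O$)
$\left(\frac{48935}{-44240} - 37690\right) \left(D{\left(152 \right)} + 46033\right) = \left(\frac{48935}{-44240} - 37690\right) \left(\left(- \frac{8}{51} + 152\right) + 46033\right) = \left(48935 \left(- \frac{1}{44240}\right) - 37690\right) \left(\frac{7744}{51} + 46033\right) = \left(- \frac{9787}{8848} - 37690\right) \frac{2355427}{51} = \left(- \frac{333490907}{8848}\right) \frac{2355427}{51} = - \frac{785513486602289}{451248}$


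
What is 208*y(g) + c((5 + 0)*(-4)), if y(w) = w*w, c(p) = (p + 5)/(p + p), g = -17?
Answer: 480899/8 ≈ 60112.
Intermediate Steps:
c(p) = (5 + p)/(2*p) (c(p) = (5 + p)/((2*p)) = (5 + p)*(1/(2*p)) = (5 + p)/(2*p))
y(w) = w**2
208*y(g) + c((5 + 0)*(-4)) = 208*(-17)**2 + (5 + (5 + 0)*(-4))/(2*(((5 + 0)*(-4)))) = 208*289 + (5 + 5*(-4))/(2*((5*(-4)))) = 60112 + (1/2)*(5 - 20)/(-20) = 60112 + (1/2)*(-1/20)*(-15) = 60112 + 3/8 = 480899/8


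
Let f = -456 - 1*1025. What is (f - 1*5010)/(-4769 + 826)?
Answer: 6491/3943 ≈ 1.6462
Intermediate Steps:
f = -1481 (f = -456 - 1025 = -1481)
(f - 1*5010)/(-4769 + 826) = (-1481 - 1*5010)/(-4769 + 826) = (-1481 - 5010)/(-3943) = -6491*(-1/3943) = 6491/3943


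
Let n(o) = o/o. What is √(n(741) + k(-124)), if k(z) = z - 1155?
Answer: 3*I*√142 ≈ 35.749*I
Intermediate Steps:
k(z) = -1155 + z
n(o) = 1
√(n(741) + k(-124)) = √(1 + (-1155 - 124)) = √(1 - 1279) = √(-1278) = 3*I*√142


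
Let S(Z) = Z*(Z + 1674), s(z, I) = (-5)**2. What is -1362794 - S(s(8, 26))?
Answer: -1405269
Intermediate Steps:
s(z, I) = 25
S(Z) = Z*(1674 + Z)
-1362794 - S(s(8, 26)) = -1362794 - 25*(1674 + 25) = -1362794 - 25*1699 = -1362794 - 1*42475 = -1362794 - 42475 = -1405269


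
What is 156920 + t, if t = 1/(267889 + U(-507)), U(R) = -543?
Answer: 41951934321/267346 ≈ 1.5692e+5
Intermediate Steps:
t = 1/267346 (t = 1/(267889 - 543) = 1/267346 ≈ 3.7405e-6)
156920 + t = 156920 + 1/267346 = 41951934321/267346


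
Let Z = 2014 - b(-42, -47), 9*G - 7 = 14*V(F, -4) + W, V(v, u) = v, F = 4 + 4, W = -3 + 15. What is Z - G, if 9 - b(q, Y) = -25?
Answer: 17689/9 ≈ 1965.4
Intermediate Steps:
W = 12
F = 8
b(q, Y) = 34 (b(q, Y) = 9 - 1*(-25) = 9 + 25 = 34)
G = 131/9 (G = 7/9 + (14*8 + 12)/9 = 7/9 + (112 + 12)/9 = 7/9 + (⅑)*124 = 7/9 + 124/9 = 131/9 ≈ 14.556)
Z = 1980 (Z = 2014 - 1*34 = 2014 - 34 = 1980)
Z - G = 1980 - 1*131/9 = 1980 - 131/9 = 17689/9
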